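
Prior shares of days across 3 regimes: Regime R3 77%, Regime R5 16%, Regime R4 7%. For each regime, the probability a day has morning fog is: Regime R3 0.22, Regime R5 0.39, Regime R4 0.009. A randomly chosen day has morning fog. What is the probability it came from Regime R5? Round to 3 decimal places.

0.268

Unnormalized posteriors (prior × likelihood):
  Regime R3: 0.77 × 0.22 = 0.1694
  Regime R5: 0.16 × 0.39 = 0.0624
  Regime R4: 0.07 × 0.009 = 0.00063
Sum = 0.23243.
P(Regime R5 | evidence) = 0.0624 / 0.23243 ≈ 0.268.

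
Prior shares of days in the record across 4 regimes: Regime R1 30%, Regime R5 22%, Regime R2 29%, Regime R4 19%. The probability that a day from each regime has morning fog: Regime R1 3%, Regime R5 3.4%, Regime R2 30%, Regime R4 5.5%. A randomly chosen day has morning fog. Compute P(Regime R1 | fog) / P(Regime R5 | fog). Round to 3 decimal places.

1.203

Prior × likelihood for each hypothesis:
  Regime R1: 0.3 × 0.03 = 0.009
  Regime R5: 0.22 × 0.034 = 0.00748
  Regime R2: 0.29 × 0.3 = 0.087
  Regime R4: 0.19 × 0.055 = 0.01045
Normalizing constant = 0.11393.
The ratio is 0.009 / 0.00748 (the normalizer cancels) = 1.203.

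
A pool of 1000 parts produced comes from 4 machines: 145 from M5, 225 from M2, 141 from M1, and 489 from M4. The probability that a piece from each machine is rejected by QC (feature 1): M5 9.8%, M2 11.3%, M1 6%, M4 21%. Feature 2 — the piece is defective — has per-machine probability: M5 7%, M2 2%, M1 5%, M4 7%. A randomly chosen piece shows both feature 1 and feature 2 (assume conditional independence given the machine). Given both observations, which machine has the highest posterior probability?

M4

By Bayes' rule, posterior ∝ prior × likelihood:
  M5: 0.145 × 0.098 × 0.07 = 0.0009947
  M2: 0.225 × 0.113 × 0.02 = 0.0005085
  M1: 0.141 × 0.06 × 0.05 = 0.000423
  M4: 0.489 × 0.21 × 0.07 = 0.0071883
Normalizing constant = 0.0091145.
Largest term belongs to M4, so M4 is most probable.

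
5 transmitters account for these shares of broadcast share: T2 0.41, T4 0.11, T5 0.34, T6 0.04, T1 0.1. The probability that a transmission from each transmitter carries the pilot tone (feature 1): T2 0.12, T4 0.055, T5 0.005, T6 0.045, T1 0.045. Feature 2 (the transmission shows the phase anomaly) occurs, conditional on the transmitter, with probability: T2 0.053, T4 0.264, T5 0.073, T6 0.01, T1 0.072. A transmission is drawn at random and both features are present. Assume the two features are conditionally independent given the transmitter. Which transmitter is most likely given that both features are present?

Compute prior × likelihood for every hypothesis:
  T2: 0.41 × 0.12 × 0.053 = 0.0026076
  T4: 0.11 × 0.055 × 0.264 = 0.0015972
  T5: 0.34 × 0.005 × 0.073 = 0.0001241
  T6: 0.04 × 0.045 × 0.01 = 0.000018
  T1: 0.1 × 0.045 × 0.072 = 0.000324
Sum = 0.0046709.
Largest term belongs to T2, so T2 is most probable.

T2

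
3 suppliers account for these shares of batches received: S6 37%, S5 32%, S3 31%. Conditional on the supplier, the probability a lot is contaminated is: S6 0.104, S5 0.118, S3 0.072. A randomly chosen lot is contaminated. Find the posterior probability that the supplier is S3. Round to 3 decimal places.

0.226

By Bayes' rule, posterior ∝ prior × likelihood:
  S6: 0.37 × 0.104 = 0.03848
  S5: 0.32 × 0.118 = 0.03776
  S3: 0.31 × 0.072 = 0.02232
Normalizing constant = 0.09856.
P(S3 | evidence) = 0.02232 / 0.09856 ≈ 0.226.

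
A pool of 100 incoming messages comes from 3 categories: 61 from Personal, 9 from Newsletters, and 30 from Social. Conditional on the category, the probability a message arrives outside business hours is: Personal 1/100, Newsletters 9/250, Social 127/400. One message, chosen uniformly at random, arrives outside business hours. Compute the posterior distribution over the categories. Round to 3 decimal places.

By Bayes' rule, posterior ∝ prior × likelihood:
  Personal: 0.61 × 0.01 = 0.0061
  Newsletters: 0.09 × 0.036 = 0.00324
  Social: 0.3 × 0.3175 = 0.09525
Sum = 0.10459.
P(Personal | off-hours) = 0.0061/0.10459 ≈ 0.058
P(Newsletters | off-hours) = 0.00324/0.10459 ≈ 0.031
P(Social | off-hours) = 0.09525/0.10459 ≈ 0.911
(Check: 0.058+0.031+0.911 = 1.000.)

Personal 0.058, Newsletters 0.031, Social 0.911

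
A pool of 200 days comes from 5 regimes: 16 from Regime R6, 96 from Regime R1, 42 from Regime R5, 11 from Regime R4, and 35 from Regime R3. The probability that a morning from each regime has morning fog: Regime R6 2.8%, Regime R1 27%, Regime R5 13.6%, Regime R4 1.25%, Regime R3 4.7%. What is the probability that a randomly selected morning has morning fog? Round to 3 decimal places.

Prior × likelihood for each hypothesis:
  Regime R6: 0.08 × 0.028 = 0.00224
  Regime R1: 0.48 × 0.27 = 0.1296
  Regime R5: 0.21 × 0.136 = 0.02856
  Regime R4: 0.055 × 0.0125 = 0.0006875
  Regime R3: 0.175 × 0.047 = 0.008225
P(fog) = 0.00224 + 0.1296 + 0.02856 + 0.0006875 + 0.008225 = 0.1693125 → 0.169.

0.169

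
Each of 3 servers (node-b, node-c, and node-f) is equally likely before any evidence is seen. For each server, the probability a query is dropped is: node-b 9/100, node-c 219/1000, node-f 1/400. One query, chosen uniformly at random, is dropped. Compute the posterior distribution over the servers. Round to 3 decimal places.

node-b 0.289, node-c 0.703, node-f 0.008

With a uniform prior (1/3 each), posterior ∝ likelihood:
  node-b: 0.09
  node-c: 0.219
  node-f: 0.0025
Sum = 0.3115.
P(node-b | dropped) = 0.09/0.3115 ≈ 0.289
P(node-c | dropped) = 0.219/0.3115 ≈ 0.703
P(node-f | dropped) = 0.0025/0.3115 ≈ 0.008
(Check: 0.289+0.703+0.008 = 1.000.)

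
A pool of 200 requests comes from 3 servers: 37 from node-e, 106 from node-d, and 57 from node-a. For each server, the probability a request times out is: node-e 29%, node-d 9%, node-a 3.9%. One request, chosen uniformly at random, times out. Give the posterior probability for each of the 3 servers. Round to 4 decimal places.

node-e 0.4770, node-d 0.4241, node-a 0.0988

Prior × likelihood for each hypothesis:
  node-e: 0.185 × 0.29 = 0.05365
  node-d: 0.53 × 0.09 = 0.0477
  node-a: 0.285 × 0.039 = 0.011115
Normalizing constant = 0.112465.
P(node-e | timeout) = 0.05365/0.112465 ≈ 0.4770
P(node-d | timeout) = 0.0477/0.112465 ≈ 0.4241
P(node-a | timeout) = 0.011115/0.112465 ≈ 0.0988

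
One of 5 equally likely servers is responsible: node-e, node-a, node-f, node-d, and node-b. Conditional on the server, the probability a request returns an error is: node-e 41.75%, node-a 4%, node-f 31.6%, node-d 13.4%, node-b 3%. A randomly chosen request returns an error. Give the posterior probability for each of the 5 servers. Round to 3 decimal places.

With a uniform prior (1/5 each), posterior ∝ likelihood:
  node-e: 0.4175
  node-a: 0.04
  node-f: 0.316
  node-d: 0.134
  node-b: 0.03
Normalizing constant = 0.9375.
P(node-e | error) = 0.4175/0.9375 ≈ 0.445
P(node-a | error) = 0.04/0.9375 ≈ 0.043
P(node-f | error) = 0.316/0.9375 ≈ 0.337
P(node-d | error) = 0.134/0.9375 ≈ 0.143
P(node-b | error) = 0.03/0.9375 ≈ 0.032
(Check: 0.445+0.043+0.337+0.143+0.032 = 1.000.)

node-e 0.445, node-a 0.043, node-f 0.337, node-d 0.143, node-b 0.032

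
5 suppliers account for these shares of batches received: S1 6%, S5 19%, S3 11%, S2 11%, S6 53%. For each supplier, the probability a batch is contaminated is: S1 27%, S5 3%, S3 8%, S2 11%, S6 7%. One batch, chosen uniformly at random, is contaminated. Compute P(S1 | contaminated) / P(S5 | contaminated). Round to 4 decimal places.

Unnormalized posteriors (prior × likelihood):
  S1: 0.06 × 0.27 = 0.0162
  S5: 0.19 × 0.03 = 0.0057
  S3: 0.11 × 0.08 = 0.0088
  S2: 0.11 × 0.11 = 0.0121
  S6: 0.53 × 0.07 = 0.0371
Total = 0.0799.
The ratio is 0.0162 / 0.0057 (the normalizer cancels) = 2.8421.

2.8421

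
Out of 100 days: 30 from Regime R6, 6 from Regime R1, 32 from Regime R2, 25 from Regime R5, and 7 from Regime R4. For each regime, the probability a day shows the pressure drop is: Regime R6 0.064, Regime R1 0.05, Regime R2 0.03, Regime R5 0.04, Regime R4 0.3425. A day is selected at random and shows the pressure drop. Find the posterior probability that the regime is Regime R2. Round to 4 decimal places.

0.1460

Compute prior × likelihood for every hypothesis:
  Regime R6: 0.3 × 0.064 = 0.0192
  Regime R1: 0.06 × 0.05 = 0.003
  Regime R2: 0.32 × 0.03 = 0.0096
  Regime R5: 0.25 × 0.04 = 0.01
  Regime R4: 0.07 × 0.3425 = 0.023975
Total = 0.065775.
P(Regime R2 | evidence) = 0.0096 / 0.065775 ≈ 0.1460.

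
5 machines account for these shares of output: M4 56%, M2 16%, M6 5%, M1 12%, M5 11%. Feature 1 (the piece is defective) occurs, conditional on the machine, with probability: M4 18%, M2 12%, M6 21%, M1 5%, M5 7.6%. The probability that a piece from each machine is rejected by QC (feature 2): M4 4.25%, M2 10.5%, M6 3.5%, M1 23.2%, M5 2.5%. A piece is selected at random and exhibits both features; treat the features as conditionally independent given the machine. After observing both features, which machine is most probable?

M4

Compute prior × likelihood for every hypothesis:
  M4: 0.56 × 0.18 × 0.0425 = 0.004284
  M2: 0.16 × 0.12 × 0.105 = 0.002016
  M6: 0.05 × 0.21 × 0.035 = 0.0003675
  M1: 0.12 × 0.05 × 0.232 = 0.001392
  M5: 0.11 × 0.076 × 0.025 = 0.000209
Sum = 0.0082685.
Largest term belongs to M4, so M4 is most probable.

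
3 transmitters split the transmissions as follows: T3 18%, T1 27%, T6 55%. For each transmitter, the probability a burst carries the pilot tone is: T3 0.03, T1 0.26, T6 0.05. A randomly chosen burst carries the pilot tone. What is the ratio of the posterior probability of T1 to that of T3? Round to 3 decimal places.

13.000

Compute prior × likelihood for every hypothesis:
  T3: 0.18 × 0.03 = 0.0054
  T1: 0.27 × 0.26 = 0.0702
  T6: 0.55 × 0.05 = 0.0275
Normalizing constant = 0.1031.
The ratio is 0.0702 / 0.0054 (the normalizer cancels) = 13.000.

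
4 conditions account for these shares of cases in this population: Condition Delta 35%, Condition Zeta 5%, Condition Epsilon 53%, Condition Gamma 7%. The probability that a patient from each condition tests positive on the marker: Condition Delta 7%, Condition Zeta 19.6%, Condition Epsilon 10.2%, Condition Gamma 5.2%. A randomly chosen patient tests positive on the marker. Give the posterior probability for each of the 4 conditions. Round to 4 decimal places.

Compute prior × likelihood for every hypothesis:
  Condition Delta: 0.35 × 0.07 = 0.0245
  Condition Zeta: 0.05 × 0.196 = 0.0098
  Condition Epsilon: 0.53 × 0.102 = 0.05406
  Condition Gamma: 0.07 × 0.052 = 0.00364
Total = 0.092.
P(Condition Delta | marker-positive) = 0.0245/0.092 ≈ 0.2663
P(Condition Zeta | marker-positive) = 0.0098/0.092 ≈ 0.1065
P(Condition Epsilon | marker-positive) = 0.05406/0.092 ≈ 0.5876
P(Condition Gamma | marker-positive) = 0.00364/0.092 ≈ 0.0396

Condition Delta 0.2663, Condition Zeta 0.1065, Condition Epsilon 0.5876, Condition Gamma 0.0396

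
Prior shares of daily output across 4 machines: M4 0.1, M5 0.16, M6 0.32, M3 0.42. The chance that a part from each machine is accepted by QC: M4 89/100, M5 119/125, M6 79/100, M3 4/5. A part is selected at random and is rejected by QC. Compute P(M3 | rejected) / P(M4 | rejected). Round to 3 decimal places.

7.636

Taking complements, P(rejected | each) = M4 0.11, M5 0.048, M6 0.21, M3 0.2.
Unnormalized posteriors (prior × likelihood):
  M4: 0.1 × 0.11 = 0.011
  M5: 0.16 × 0.048 = 0.00768
  M6: 0.32 × 0.21 = 0.0672
  M3: 0.42 × 0.2 = 0.084
Sum = 0.16988.
The ratio is 0.084 / 0.011 (the normalizer cancels) = 7.636.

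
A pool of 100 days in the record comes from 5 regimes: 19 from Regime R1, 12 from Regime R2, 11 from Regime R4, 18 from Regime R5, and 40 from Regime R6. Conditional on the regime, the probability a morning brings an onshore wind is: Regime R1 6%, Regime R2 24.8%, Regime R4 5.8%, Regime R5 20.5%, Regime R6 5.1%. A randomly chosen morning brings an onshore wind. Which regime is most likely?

Unnormalized posteriors (prior × likelihood):
  Regime R1: 0.19 × 0.06 = 0.0114
  Regime R2: 0.12 × 0.248 = 0.02976
  Regime R4: 0.11 × 0.058 = 0.00638
  Regime R5: 0.18 × 0.205 = 0.0369
  Regime R6: 0.4 × 0.051 = 0.0204
Sum = 0.10484.
Largest term belongs to Regime R5, so Regime R5 is most probable.

Regime R5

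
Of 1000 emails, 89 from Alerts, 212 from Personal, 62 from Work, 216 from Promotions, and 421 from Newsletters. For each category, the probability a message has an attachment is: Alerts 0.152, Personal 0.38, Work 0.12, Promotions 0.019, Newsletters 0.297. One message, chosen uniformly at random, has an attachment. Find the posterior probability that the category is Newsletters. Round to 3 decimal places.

0.542

Prior × likelihood for each hypothesis:
  Alerts: 0.089 × 0.152 = 0.013528
  Personal: 0.212 × 0.38 = 0.08056
  Work: 0.062 × 0.12 = 0.00744
  Promotions: 0.216 × 0.019 = 0.004104
  Newsletters: 0.421 × 0.297 = 0.125037
Total = 0.230669.
P(Newsletters | evidence) = 0.125037 / 0.230669 ≈ 0.542.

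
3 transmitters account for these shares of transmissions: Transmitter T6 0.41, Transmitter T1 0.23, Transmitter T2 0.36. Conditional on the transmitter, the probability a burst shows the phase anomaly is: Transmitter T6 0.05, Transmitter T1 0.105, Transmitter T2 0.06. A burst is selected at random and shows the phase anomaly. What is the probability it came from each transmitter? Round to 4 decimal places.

Transmitter T6 0.3094, Transmitter T1 0.3645, Transmitter T2 0.3260

By Bayes' rule, posterior ∝ prior × likelihood:
  Transmitter T6: 0.41 × 0.05 = 0.0205
  Transmitter T1: 0.23 × 0.105 = 0.02415
  Transmitter T2: 0.36 × 0.06 = 0.0216
Sum = 0.06625.
P(Transmitter T6 | anomaly) = 0.0205/0.06625 ≈ 0.3094
P(Transmitter T1 | anomaly) = 0.02415/0.06625 ≈ 0.3645
P(Transmitter T2 | anomaly) = 0.0216/0.06625 ≈ 0.3260
(Check: 0.3094+0.3645+0.3260 = 0.9999.)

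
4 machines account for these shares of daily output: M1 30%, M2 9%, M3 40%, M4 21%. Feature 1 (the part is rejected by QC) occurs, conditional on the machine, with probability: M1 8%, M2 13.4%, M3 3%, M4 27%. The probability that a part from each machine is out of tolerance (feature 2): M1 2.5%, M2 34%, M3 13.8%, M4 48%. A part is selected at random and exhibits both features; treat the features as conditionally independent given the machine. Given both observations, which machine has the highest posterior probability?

M4

By Bayes' rule, posterior ∝ prior × likelihood:
  M1: 0.3 × 0.08 × 0.025 = 0.0006
  M2: 0.09 × 0.134 × 0.34 = 0.0041004
  M3: 0.4 × 0.03 × 0.138 = 0.001656
  M4: 0.21 × 0.27 × 0.48 = 0.027216
Normalizing constant = 0.0335724.
Largest term belongs to M4, so M4 is most probable.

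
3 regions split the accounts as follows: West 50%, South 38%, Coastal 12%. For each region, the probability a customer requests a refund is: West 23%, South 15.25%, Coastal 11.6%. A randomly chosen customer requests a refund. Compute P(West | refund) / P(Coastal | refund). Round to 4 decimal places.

Prior × likelihood for each hypothesis:
  West: 0.5 × 0.23 = 0.115
  South: 0.38 × 0.1525 = 0.05795
  Coastal: 0.12 × 0.116 = 0.01392
Normalizing constant = 0.18687.
The ratio is 0.115 / 0.01392 (the normalizer cancels) = 8.2615.

8.2615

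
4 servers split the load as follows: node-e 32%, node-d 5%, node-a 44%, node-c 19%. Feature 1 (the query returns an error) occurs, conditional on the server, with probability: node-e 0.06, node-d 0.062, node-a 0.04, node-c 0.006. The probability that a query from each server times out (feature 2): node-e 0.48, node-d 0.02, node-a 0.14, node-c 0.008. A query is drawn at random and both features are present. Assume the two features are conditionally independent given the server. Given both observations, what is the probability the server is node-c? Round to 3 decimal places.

0.001

Compute prior × likelihood for every hypothesis:
  node-e: 0.32 × 0.06 × 0.48 = 0.009216
  node-d: 0.05 × 0.062 × 0.02 = 0.000062
  node-a: 0.44 × 0.04 × 0.14 = 0.002464
  node-c: 0.19 × 0.006 × 0.008 = 0.00000912
Normalizing constant = 0.01175112.
P(node-c | evidence) = 0.00000912 / 0.01175112 ≈ 0.001.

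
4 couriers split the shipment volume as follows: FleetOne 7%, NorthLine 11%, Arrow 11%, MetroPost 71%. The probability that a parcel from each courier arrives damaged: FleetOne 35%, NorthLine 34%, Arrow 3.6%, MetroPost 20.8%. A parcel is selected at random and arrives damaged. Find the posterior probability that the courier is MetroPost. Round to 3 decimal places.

0.692

By Bayes' rule, posterior ∝ prior × likelihood:
  FleetOne: 0.07 × 0.35 = 0.0245
  NorthLine: 0.11 × 0.34 = 0.0374
  Arrow: 0.11 × 0.036 = 0.00396
  MetroPost: 0.71 × 0.208 = 0.14768
Normalizing constant = 0.21354.
P(MetroPost | evidence) = 0.14768 / 0.21354 ≈ 0.692.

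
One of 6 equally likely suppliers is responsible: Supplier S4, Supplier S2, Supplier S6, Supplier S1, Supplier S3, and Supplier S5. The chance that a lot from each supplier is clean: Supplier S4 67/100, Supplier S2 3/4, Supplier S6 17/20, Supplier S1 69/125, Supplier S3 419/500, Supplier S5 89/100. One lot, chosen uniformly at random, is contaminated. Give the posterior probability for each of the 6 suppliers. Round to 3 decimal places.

Taking complements, P(contaminated | each) = Supplier S4 0.33, Supplier S2 0.25, Supplier S6 0.15, Supplier S1 0.448, Supplier S3 0.162, Supplier S5 0.11.
With a uniform prior (1/6 each), posterior ∝ likelihood:
  Supplier S4: 0.33
  Supplier S2: 0.25
  Supplier S6: 0.15
  Supplier S1: 0.448
  Supplier S3: 0.162
  Supplier S5: 0.11
Total = 1.45.
P(Supplier S4 | contaminated) = 0.33/1.45 ≈ 0.228
P(Supplier S2 | contaminated) = 0.25/1.45 ≈ 0.172
P(Supplier S6 | contaminated) = 0.15/1.45 ≈ 0.103
P(Supplier S1 | contaminated) = 0.448/1.45 ≈ 0.309
P(Supplier S3 | contaminated) = 0.162/1.45 ≈ 0.112
P(Supplier S5 | contaminated) = 0.11/1.45 ≈ 0.076
(Check: 0.228+0.172+0.103+0.309+0.112+0.076 = 1.000.)

Supplier S4 0.228, Supplier S2 0.172, Supplier S6 0.103, Supplier S1 0.309, Supplier S3 0.112, Supplier S5 0.076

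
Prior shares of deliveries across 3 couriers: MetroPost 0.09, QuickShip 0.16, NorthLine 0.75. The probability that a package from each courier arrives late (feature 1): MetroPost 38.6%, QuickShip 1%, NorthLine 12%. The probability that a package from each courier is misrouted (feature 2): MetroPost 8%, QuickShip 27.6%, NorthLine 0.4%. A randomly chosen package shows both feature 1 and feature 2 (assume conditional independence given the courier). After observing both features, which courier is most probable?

MetroPost

Compute prior × likelihood for every hypothesis:
  MetroPost: 0.09 × 0.386 × 0.08 = 0.0027792
  QuickShip: 0.16 × 0.01 × 0.276 = 0.0004416
  NorthLine: 0.75 × 0.12 × 0.004 = 0.00036
Total = 0.0035808.
Largest term belongs to MetroPost, so MetroPost is most probable.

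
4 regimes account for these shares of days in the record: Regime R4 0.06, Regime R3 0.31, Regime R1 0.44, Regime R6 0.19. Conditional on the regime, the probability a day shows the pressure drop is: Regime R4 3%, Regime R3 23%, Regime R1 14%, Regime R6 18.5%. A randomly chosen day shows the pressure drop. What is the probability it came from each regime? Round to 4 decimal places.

By Bayes' rule, posterior ∝ prior × likelihood:
  Regime R4: 0.06 × 0.03 = 0.0018
  Regime R3: 0.31 × 0.23 = 0.0713
  Regime R1: 0.44 × 0.14 = 0.0616
  Regime R6: 0.19 × 0.185 = 0.03515
Total = 0.16985.
P(Regime R4 | drop) = 0.0018/0.16985 ≈ 0.0106
P(Regime R3 | drop) = 0.0713/0.16985 ≈ 0.4198
P(Regime R1 | drop) = 0.0616/0.16985 ≈ 0.3627
P(Regime R6 | drop) = 0.03515/0.16985 ≈ 0.2069
(Check: 0.0106+0.4198+0.3627+0.2069 = 1.0000.)

Regime R4 0.0106, Regime R3 0.4198, Regime R1 0.3627, Regime R6 0.2069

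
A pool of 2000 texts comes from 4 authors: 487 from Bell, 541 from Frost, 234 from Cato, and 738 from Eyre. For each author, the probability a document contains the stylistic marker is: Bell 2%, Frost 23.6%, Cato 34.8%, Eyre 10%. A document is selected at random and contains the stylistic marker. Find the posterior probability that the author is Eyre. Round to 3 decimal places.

0.252

Prior × likelihood for each hypothesis:
  Bell: 0.2435 × 0.02 = 0.00487
  Frost: 0.2705 × 0.236 = 0.063838
  Cato: 0.117 × 0.348 = 0.040716
  Eyre: 0.369 × 0.1 = 0.0369
Total = 0.146324.
P(Eyre | evidence) = 0.0369 / 0.146324 ≈ 0.252.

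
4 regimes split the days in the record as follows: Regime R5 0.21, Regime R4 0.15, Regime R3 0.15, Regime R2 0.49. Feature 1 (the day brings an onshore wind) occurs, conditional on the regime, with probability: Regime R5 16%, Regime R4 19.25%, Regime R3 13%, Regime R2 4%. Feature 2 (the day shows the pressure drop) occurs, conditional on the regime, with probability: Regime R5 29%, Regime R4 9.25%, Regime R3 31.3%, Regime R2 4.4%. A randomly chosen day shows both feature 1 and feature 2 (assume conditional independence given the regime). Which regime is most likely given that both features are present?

Regime R5

Prior × likelihood for each hypothesis:
  Regime R5: 0.21 × 0.16 × 0.29 = 0.009744
  Regime R4: 0.15 × 0.1925 × 0.0925 = 0.0026709375
  Regime R3: 0.15 × 0.13 × 0.313 = 0.0061035
  Regime R2: 0.49 × 0.04 × 0.044 = 0.0008624
Sum = 0.0193808375.
Largest term belongs to Regime R5, so Regime R5 is most probable.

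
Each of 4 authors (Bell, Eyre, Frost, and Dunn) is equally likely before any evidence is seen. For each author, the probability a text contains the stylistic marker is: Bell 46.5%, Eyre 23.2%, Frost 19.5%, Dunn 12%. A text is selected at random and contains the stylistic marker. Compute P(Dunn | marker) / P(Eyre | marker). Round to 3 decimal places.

Since the prior is uniform, the posterior is proportional to the likelihood:
  Bell: 0.465
  Eyre: 0.232
  Frost: 0.195
  Dunn: 0.12
Normalizing constant = 1.012.
The ratio is 0.12 / 0.232 (the normalizer cancels) = 0.517.

0.517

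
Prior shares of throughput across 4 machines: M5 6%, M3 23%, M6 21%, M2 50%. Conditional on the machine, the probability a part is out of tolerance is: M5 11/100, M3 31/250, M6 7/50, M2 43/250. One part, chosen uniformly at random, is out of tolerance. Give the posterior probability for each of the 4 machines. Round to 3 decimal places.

By Bayes' rule, posterior ∝ prior × likelihood:
  M5: 0.06 × 0.11 = 0.0066
  M3: 0.23 × 0.124 = 0.02852
  M6: 0.21 × 0.14 = 0.0294
  M2: 0.5 × 0.172 = 0.086
Normalizing constant = 0.15052.
P(M5 | oversize) = 0.0066/0.15052 ≈ 0.044
P(M3 | oversize) = 0.02852/0.15052 ≈ 0.189
P(M6 | oversize) = 0.0294/0.15052 ≈ 0.195
P(M2 | oversize) = 0.086/0.15052 ≈ 0.571

M5 0.044, M3 0.189, M6 0.195, M2 0.571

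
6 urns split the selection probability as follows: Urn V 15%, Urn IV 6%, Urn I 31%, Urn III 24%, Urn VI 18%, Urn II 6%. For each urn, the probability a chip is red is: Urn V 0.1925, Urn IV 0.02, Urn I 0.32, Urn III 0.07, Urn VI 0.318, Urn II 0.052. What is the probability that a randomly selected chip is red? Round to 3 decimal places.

By Bayes' rule, posterior ∝ prior × likelihood:
  Urn V: 0.15 × 0.1925 = 0.028875
  Urn IV: 0.06 × 0.02 = 0.0012
  Urn I: 0.31 × 0.32 = 0.0992
  Urn III: 0.24 × 0.07 = 0.0168
  Urn VI: 0.18 × 0.318 = 0.05724
  Urn II: 0.06 × 0.052 = 0.00312
P(red) = 0.028875 + 0.0012 + 0.0992 + 0.0168 + 0.05724 + 0.00312 = 0.206435 → 0.206.

0.206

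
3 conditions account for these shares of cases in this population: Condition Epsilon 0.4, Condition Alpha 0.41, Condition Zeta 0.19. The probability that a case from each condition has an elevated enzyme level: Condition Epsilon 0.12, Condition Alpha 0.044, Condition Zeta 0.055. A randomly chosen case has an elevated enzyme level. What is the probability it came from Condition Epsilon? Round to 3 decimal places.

By Bayes' rule, posterior ∝ prior × likelihood:
  Condition Epsilon: 0.4 × 0.12 = 0.048
  Condition Alpha: 0.41 × 0.044 = 0.01804
  Condition Zeta: 0.19 × 0.055 = 0.01045
Normalizing constant = 0.07649.
P(Condition Epsilon | evidence) = 0.048 / 0.07649 ≈ 0.628.

0.628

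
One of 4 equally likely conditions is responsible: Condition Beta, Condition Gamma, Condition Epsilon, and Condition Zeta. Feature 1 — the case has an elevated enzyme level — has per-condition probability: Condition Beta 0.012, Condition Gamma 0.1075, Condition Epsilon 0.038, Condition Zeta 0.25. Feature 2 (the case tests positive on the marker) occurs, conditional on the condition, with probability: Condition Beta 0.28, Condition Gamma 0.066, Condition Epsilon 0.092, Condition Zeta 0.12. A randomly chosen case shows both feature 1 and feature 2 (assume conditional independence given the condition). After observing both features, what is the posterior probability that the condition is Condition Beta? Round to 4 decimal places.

With a uniform prior (1/4 each), posterior ∝ likelihood:
  Condition Beta: 0.012 × 0.28 = 0.00336
  Condition Gamma: 0.1075 × 0.066 = 0.007095
  Condition Epsilon: 0.038 × 0.092 = 0.003496
  Condition Zeta: 0.25 × 0.12 = 0.03
Normalizing constant = 0.043951.
P(Condition Beta | evidence) = 0.00336 / 0.043951 ≈ 0.0764.

0.0764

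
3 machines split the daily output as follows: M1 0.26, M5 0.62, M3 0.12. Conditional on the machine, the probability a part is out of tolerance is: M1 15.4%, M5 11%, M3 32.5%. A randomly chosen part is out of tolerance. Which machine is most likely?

M5

Prior × likelihood for each hypothesis:
  M1: 0.26 × 0.154 = 0.04004
  M5: 0.62 × 0.11 = 0.0682
  M3: 0.12 × 0.325 = 0.039
Total = 0.14724.
Largest term belongs to M5, so M5 is most probable.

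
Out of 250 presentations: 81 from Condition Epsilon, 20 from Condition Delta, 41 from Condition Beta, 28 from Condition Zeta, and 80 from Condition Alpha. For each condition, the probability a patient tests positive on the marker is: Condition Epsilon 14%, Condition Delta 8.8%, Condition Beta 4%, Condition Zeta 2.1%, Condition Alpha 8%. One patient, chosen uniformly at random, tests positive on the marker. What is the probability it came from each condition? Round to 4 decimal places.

Condition Epsilon 0.5219, Condition Delta 0.0810, Condition Beta 0.0755, Condition Zeta 0.0271, Condition Alpha 0.2946

Unnormalized posteriors (prior × likelihood):
  Condition Epsilon: 0.324 × 0.14 = 0.04536
  Condition Delta: 0.08 × 0.088 = 0.00704
  Condition Beta: 0.164 × 0.04 = 0.00656
  Condition Zeta: 0.112 × 0.021 = 0.002352
  Condition Alpha: 0.32 × 0.08 = 0.0256
Total = 0.086912.
P(Condition Epsilon | marker-positive) = 0.04536/0.086912 ≈ 0.5219
P(Condition Delta | marker-positive) = 0.00704/0.086912 ≈ 0.0810
P(Condition Beta | marker-positive) = 0.00656/0.086912 ≈ 0.0755
P(Condition Zeta | marker-positive) = 0.002352/0.086912 ≈ 0.0271
P(Condition Alpha | marker-positive) = 0.0256/0.086912 ≈ 0.2946
(Check: 0.5219+0.0810+0.0755+0.0271+0.2946 = 1.0001.)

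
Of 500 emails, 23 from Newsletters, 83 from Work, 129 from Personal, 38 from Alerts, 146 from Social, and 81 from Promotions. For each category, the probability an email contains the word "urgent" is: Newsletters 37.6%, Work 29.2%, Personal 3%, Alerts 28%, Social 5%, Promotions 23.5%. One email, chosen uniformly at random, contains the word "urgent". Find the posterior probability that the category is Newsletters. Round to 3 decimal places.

Compute prior × likelihood for every hypothesis:
  Newsletters: 0.046 × 0.376 = 0.017296
  Work: 0.166 × 0.292 = 0.048472
  Personal: 0.258 × 0.03 = 0.00774
  Alerts: 0.076 × 0.28 = 0.02128
  Social: 0.292 × 0.05 = 0.0146
  Promotions: 0.162 × 0.235 = 0.03807
Sum = 0.147458.
P(Newsletters | evidence) = 0.017296 / 0.147458 ≈ 0.117.

0.117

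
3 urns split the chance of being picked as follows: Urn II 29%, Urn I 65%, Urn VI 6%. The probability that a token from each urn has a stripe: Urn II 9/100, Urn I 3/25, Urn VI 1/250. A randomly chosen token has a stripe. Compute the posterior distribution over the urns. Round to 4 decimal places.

Urn II 0.2501, Urn I 0.7476, Urn VI 0.0023

Prior × likelihood for each hypothesis:
  Urn II: 0.29 × 0.09 = 0.0261
  Urn I: 0.65 × 0.12 = 0.078
  Urn VI: 0.06 × 0.004 = 0.00024
Sum = 0.10434.
P(Urn II | striped) = 0.0261/0.10434 ≈ 0.2501
P(Urn I | striped) = 0.078/0.10434 ≈ 0.7476
P(Urn VI | striped) = 0.00024/0.10434 ≈ 0.0023
(Check: 0.2501+0.7476+0.0023 = 1.0000.)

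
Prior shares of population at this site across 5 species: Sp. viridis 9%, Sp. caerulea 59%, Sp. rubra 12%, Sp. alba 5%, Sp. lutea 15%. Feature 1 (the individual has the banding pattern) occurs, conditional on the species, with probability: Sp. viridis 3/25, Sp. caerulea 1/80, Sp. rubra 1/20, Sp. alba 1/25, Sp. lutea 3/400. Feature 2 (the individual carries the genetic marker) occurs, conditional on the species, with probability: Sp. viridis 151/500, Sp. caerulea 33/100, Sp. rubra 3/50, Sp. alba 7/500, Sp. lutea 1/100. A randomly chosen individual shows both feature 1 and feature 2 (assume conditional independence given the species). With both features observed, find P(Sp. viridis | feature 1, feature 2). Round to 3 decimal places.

0.535

By Bayes' rule, posterior ∝ prior × likelihood:
  Sp. viridis: 0.09 × 0.12 × 0.302 = 0.0032616
  Sp. caerulea: 0.59 × 0.0125 × 0.33 = 0.00243375
  Sp. rubra: 0.12 × 0.05 × 0.06 = 0.00036
  Sp. alba: 0.05 × 0.04 × 0.014 = 0.000028
  Sp. lutea: 0.15 × 0.0075 × 0.01 = 0.00001125
Total = 0.0060946.
P(Sp. viridis | evidence) = 0.0032616 / 0.0060946 ≈ 0.535.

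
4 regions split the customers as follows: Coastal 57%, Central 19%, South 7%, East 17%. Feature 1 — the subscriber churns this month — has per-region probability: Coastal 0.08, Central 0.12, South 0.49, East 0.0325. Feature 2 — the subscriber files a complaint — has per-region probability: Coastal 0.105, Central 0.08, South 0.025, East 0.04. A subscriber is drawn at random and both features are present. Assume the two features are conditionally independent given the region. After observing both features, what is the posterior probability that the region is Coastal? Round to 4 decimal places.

Unnormalized posteriors (prior × likelihood):
  Coastal: 0.57 × 0.08 × 0.105 = 0.004788
  Central: 0.19 × 0.12 × 0.08 = 0.001824
  South: 0.07 × 0.49 × 0.025 = 0.0008575
  East: 0.17 × 0.0325 × 0.04 = 0.000221
Normalizing constant = 0.0076905.
P(Coastal | evidence) = 0.004788 / 0.0076905 ≈ 0.6226.

0.6226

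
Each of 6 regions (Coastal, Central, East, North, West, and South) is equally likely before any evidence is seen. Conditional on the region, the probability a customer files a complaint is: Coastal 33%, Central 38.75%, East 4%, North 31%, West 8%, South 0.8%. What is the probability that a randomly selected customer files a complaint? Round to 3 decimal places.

0.193

With a uniform prior (1/6 each), posterior ∝ likelihood:
  Coastal: 0.33
  Central: 0.3875
  East: 0.04
  North: 0.31
  West: 0.08
  South: 0.008
P(complaint) = (1/6) × (0.33 + 0.3875 + 0.04 + 0.31 + 0.08 + 0.008) = 1.1555/6 ≈ 0.193.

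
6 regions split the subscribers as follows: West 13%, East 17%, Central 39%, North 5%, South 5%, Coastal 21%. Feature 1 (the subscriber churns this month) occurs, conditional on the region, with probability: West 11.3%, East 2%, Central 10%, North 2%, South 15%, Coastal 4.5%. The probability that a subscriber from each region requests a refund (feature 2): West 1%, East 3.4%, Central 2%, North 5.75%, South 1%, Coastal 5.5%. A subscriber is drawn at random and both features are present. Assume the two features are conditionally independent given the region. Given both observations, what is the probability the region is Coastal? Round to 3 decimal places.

0.307

Prior × likelihood for each hypothesis:
  West: 0.13 × 0.113 × 0.01 = 0.0001469
  East: 0.17 × 0.02 × 0.034 = 0.0001156
  Central: 0.39 × 0.1 × 0.02 = 0.00078
  North: 0.05 × 0.02 × 0.0575 = 0.0000575
  South: 0.05 × 0.15 × 0.01 = 0.000075
  Coastal: 0.21 × 0.045 × 0.055 = 0.00051975
Total = 0.00169475.
P(Coastal | evidence) = 0.00051975 / 0.00169475 ≈ 0.307.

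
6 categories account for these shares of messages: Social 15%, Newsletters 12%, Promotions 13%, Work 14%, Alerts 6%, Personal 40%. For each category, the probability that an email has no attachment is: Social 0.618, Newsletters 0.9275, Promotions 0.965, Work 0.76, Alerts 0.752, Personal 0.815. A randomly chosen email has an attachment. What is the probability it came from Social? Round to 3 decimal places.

0.297

Taking complements, P(attachment | each) = Social 0.382, Newsletters 0.0725, Promotions 0.035, Work 0.24, Alerts 0.248, Personal 0.185.
Unnormalized posteriors (prior × likelihood):
  Social: 0.15 × 0.382 = 0.0573
  Newsletters: 0.12 × 0.0725 = 0.0087
  Promotions: 0.13 × 0.035 = 0.00455
  Work: 0.14 × 0.24 = 0.0336
  Alerts: 0.06 × 0.248 = 0.01488
  Personal: 0.4 × 0.185 = 0.074
Normalizing constant = 0.19303.
P(Social | evidence) = 0.0573 / 0.19303 ≈ 0.297.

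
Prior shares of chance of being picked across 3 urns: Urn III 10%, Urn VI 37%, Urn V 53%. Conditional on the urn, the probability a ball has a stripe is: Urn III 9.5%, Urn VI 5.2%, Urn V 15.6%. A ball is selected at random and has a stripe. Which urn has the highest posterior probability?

Urn V

Compute prior × likelihood for every hypothesis:
  Urn III: 0.1 × 0.095 = 0.0095
  Urn VI: 0.37 × 0.052 = 0.01924
  Urn V: 0.53 × 0.156 = 0.08268
Sum = 0.11142.
Largest term belongs to Urn V, so Urn V is most probable.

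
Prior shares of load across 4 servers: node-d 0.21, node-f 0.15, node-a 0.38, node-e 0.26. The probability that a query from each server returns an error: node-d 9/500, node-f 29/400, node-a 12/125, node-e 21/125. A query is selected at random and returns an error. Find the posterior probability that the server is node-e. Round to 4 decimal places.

Compute prior × likelihood for every hypothesis:
  node-d: 0.21 × 0.018 = 0.00378
  node-f: 0.15 × 0.0725 = 0.010875
  node-a: 0.38 × 0.096 = 0.03648
  node-e: 0.26 × 0.168 = 0.04368
Normalizing constant = 0.094815.
P(node-e | evidence) = 0.04368 / 0.094815 ≈ 0.4607.

0.4607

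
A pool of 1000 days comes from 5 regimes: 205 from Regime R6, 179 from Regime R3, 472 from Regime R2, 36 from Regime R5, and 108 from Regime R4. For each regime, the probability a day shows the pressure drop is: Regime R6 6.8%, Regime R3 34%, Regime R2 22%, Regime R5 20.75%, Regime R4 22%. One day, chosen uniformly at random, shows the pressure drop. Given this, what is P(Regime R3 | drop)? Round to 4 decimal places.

0.2900

By Bayes' rule, posterior ∝ prior × likelihood:
  Regime R6: 0.205 × 0.068 = 0.01394
  Regime R3: 0.179 × 0.34 = 0.06086
  Regime R2: 0.472 × 0.22 = 0.10384
  Regime R5: 0.036 × 0.2075 = 0.00747
  Regime R4: 0.108 × 0.22 = 0.02376
Sum = 0.20987.
P(Regime R3 | evidence) = 0.06086 / 0.20987 ≈ 0.2900.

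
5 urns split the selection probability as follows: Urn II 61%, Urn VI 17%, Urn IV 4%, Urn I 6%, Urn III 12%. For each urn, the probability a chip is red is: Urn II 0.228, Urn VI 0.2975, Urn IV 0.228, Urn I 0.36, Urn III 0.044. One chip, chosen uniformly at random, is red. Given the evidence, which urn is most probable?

Compute prior × likelihood for every hypothesis:
  Urn II: 0.61 × 0.228 = 0.13908
  Urn VI: 0.17 × 0.2975 = 0.050575
  Urn IV: 0.04 × 0.228 = 0.00912
  Urn I: 0.06 × 0.36 = 0.0216
  Urn III: 0.12 × 0.044 = 0.00528
Normalizing constant = 0.225655.
Largest term belongs to Urn II, so Urn II is most probable.

Urn II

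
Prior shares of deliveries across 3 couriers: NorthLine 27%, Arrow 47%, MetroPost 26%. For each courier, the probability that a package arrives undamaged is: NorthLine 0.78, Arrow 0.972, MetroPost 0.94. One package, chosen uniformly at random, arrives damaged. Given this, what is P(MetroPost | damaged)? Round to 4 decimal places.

Taking complements, P(damaged | each) = NorthLine 0.22, Arrow 0.028, MetroPost 0.06.
By Bayes' rule, posterior ∝ prior × likelihood:
  NorthLine: 0.27 × 0.22 = 0.0594
  Arrow: 0.47 × 0.028 = 0.01316
  MetroPost: 0.26 × 0.06 = 0.0156
Sum = 0.08816.
P(MetroPost | evidence) = 0.0156 / 0.08816 ≈ 0.1770.

0.1770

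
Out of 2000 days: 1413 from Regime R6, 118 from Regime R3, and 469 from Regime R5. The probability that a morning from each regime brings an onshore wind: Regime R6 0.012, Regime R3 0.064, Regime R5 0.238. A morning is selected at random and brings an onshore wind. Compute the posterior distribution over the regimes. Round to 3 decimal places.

Regime R6 0.125, Regime R3 0.055, Regime R5 0.820

Compute prior × likelihood for every hypothesis:
  Regime R6: 0.7065 × 0.012 = 0.008478
  Regime R3: 0.059 × 0.064 = 0.003776
  Regime R5: 0.2345 × 0.238 = 0.055811
Normalizing constant = 0.068065.
P(Regime R6 | onshore) = 0.008478/0.068065 ≈ 0.125
P(Regime R3 | onshore) = 0.003776/0.068065 ≈ 0.055
P(Regime R5 | onshore) = 0.055811/0.068065 ≈ 0.820
(Check: 0.125+0.055+0.820 = 1.000.)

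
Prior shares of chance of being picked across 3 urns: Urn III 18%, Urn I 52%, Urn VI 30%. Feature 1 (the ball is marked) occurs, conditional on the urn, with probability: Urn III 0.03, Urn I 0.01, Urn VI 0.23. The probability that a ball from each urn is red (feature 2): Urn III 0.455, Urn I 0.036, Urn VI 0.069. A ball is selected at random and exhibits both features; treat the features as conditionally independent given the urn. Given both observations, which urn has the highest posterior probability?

Compute prior × likelihood for every hypothesis:
  Urn III: 0.18 × 0.03 × 0.455 = 0.002457
  Urn I: 0.52 × 0.01 × 0.036 = 0.0001872
  Urn VI: 0.3 × 0.23 × 0.069 = 0.004761
Sum = 0.0074052.
Largest term belongs to Urn VI, so Urn VI is most probable.

Urn VI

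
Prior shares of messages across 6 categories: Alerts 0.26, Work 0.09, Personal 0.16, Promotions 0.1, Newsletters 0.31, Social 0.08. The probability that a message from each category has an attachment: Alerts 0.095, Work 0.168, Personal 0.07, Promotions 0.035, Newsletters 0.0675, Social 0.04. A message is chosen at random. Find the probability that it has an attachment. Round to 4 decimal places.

0.0786

Prior × likelihood for each hypothesis:
  Alerts: 0.26 × 0.095 = 0.0247
  Work: 0.09 × 0.168 = 0.01512
  Personal: 0.16 × 0.07 = 0.0112
  Promotions: 0.1 × 0.035 = 0.0035
  Newsletters: 0.31 × 0.0675 = 0.020925
  Social: 0.08 × 0.04 = 0.0032
P(attachment) = 0.0247 + 0.01512 + 0.0112 + 0.0035 + 0.020925 + 0.0032 = 0.078645 → 0.0786.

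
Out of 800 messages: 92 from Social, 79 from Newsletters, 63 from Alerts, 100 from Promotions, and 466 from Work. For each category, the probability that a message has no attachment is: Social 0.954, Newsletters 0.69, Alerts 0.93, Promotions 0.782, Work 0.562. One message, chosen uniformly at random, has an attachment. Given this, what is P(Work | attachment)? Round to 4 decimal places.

0.7879

Taking complements, P(attachment | each) = Social 0.046, Newsletters 0.31, Alerts 0.07, Promotions 0.218, Work 0.438.
By Bayes' rule, posterior ∝ prior × likelihood:
  Social: 0.115 × 0.046 = 0.00529
  Newsletters: 0.09875 × 0.31 = 0.0306125
  Alerts: 0.07875 × 0.07 = 0.0055125
  Promotions: 0.125 × 0.218 = 0.02725
  Work: 0.5825 × 0.438 = 0.255135
Total = 0.3238.
P(Work | evidence) = 0.255135 / 0.3238 ≈ 0.7879.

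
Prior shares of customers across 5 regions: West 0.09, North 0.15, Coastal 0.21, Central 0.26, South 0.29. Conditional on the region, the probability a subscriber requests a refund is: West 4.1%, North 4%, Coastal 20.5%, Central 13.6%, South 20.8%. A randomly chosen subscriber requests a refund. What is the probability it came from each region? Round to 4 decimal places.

Unnormalized posteriors (prior × likelihood):
  West: 0.09 × 0.041 = 0.00369
  North: 0.15 × 0.04 = 0.006
  Coastal: 0.21 × 0.205 = 0.04305
  Central: 0.26 × 0.136 = 0.03536
  South: 0.29 × 0.208 = 0.06032
Total = 0.14842.
P(West | refund) = 0.00369/0.14842 ≈ 0.0249
P(North | refund) = 0.006/0.14842 ≈ 0.0404
P(Coastal | refund) = 0.04305/0.14842 ≈ 0.2901
P(Central | refund) = 0.03536/0.14842 ≈ 0.2382
P(South | refund) = 0.06032/0.14842 ≈ 0.4064

West 0.0249, North 0.0404, Coastal 0.2901, Central 0.2382, South 0.4064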